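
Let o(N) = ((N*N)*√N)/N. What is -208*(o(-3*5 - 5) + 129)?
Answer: -26832 + 8320*I*√5 ≈ -26832.0 + 18604.0*I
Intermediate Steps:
o(N) = N^(3/2) (o(N) = (N²*√N)/N = N^(5/2)/N = N^(3/2))
-208*(o(-3*5 - 5) + 129) = -208*((-3*5 - 5)^(3/2) + 129) = -208*((-15 - 5)^(3/2) + 129) = -208*((-20)^(3/2) + 129) = -208*(-40*I*√5 + 129) = -208*(129 - 40*I*√5) = -26832 + 8320*I*√5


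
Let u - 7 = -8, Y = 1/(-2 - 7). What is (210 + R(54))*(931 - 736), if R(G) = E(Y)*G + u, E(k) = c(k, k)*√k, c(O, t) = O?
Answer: 40755 - 390*I ≈ 40755.0 - 390.0*I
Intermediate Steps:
Y = -⅑ (Y = 1/(-9) = -⅑ ≈ -0.11111)
u = -1 (u = 7 - 8 = -1)
E(k) = k^(3/2) (E(k) = k*√k = k^(3/2))
R(G) = -1 - I*G/27 (R(G) = (-⅑)^(3/2)*G - 1 = (-I/27)*G - 1 = -I*G/27 - 1 = -1 - I*G/27)
(210 + R(54))*(931 - 736) = (210 + (-1 - 1/27*I*54))*(931 - 736) = (210 + (-1 - 2*I))*195 = (209 - 2*I)*195 = 40755 - 390*I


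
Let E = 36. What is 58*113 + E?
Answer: 6590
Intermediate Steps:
58*113 + E = 58*113 + 36 = 6554 + 36 = 6590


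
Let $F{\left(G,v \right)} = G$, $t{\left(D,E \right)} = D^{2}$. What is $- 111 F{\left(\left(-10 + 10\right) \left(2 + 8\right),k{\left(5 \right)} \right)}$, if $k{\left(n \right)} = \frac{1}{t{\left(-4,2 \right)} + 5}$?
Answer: $0$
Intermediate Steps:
$k{\left(n \right)} = \frac{1}{21}$ ($k{\left(n \right)} = \frac{1}{\left(-4\right)^{2} + 5} = \frac{1}{16 + 5} = \frac{1}{21}$)
$- 111 F{\left(\left(-10 + 10\right) \left(2 + 8\right),k{\left(5 \right)} \right)} = - 111 \left(-10 + 10\right) \left(2 + 8\right) = - 111 \cdot 0 \cdot 10 = \left(-111\right) 0 = 0$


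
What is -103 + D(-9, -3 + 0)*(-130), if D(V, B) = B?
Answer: 287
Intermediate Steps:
-103 + D(-9, -3 + 0)*(-130) = -103 + (-3 + 0)*(-130) = -103 - 3*(-130) = -103 + 390 = 287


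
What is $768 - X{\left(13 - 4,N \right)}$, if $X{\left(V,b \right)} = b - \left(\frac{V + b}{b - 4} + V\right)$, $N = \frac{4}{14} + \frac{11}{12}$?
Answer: $\frac{15242257}{19740} \approx 772.15$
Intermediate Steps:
$N = \frac{101}{84}$ ($N = 4 \cdot \frac{1}{14} + 11 \cdot \frac{1}{12} = \frac{2}{7} + \frac{11}{12} = \frac{101}{84} \approx 1.2024$)
$X{\left(V,b \right)} = b - V - \frac{V + b}{-4 + b}$ ($X{\left(V,b \right)} = b - \left(\frac{V + b}{-4 + b} + V\right) = b - \left(V + \frac{V + b}{-4 + b}\right) = b - V - \frac{V + b}{-4 + b}$)
$768 - X{\left(13 - 4,N \right)} = 768 - \frac{\left(\frac{101}{84}\right)^{2} - \frac{505}{84} + 3 \left(13 - 4\right) - \left(13 - 4\right) \frac{101}{84}}{-4 + \frac{101}{84}} = 768 - \frac{\frac{10201}{7056} - \frac{505}{84} + 3 \cdot 9 - 9 \cdot \frac{101}{84}}{- \frac{235}{84}} = 768 - - \frac{84 \left(\frac{10201}{7056} - \frac{505}{84} + 27 - \frac{303}{28}\right)}{235} = 768 - \left(- \frac{84}{235}\right) \frac{81937}{7056} = 768 - - \frac{81937}{19740} = 768 + \frac{81937}{19740} = \frac{15242257}{19740}$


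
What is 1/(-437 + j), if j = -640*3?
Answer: -1/2357 ≈ -0.00042427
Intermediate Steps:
j = -1920
1/(-437 + j) = 1/(-437 - 1920) = 1/(-2357) = -1/2357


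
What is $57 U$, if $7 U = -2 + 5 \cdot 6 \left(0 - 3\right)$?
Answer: $- \frac{5244}{7} \approx -749.14$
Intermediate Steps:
$U = - \frac{92}{7}$ ($U = \frac{-2 + 5 \cdot 6 \left(0 - 3\right)}{7} = \frac{-2 + 5 \cdot 6 \left(-3\right)}{7} = \frac{-2 + 5 \left(-18\right)}{7} = \frac{-2 - 90}{7} = \frac{1}{7} \left(-92\right) = - \frac{92}{7} \approx -13.143$)
$57 U = 57 \left(- \frac{92}{7}\right) = - \frac{5244}{7}$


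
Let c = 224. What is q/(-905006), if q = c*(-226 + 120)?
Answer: 11872/452503 ≈ 0.026236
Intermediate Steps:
q = -23744 (q = 224*(-226 + 120) = 224*(-106) = -23744)
q/(-905006) = -23744/(-905006) = -23744*(-1/905006) = 11872/452503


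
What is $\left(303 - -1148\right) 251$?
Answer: $364201$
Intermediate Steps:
$\left(303 - -1148\right) 251 = \left(303 + 1148\right) 251 = 1451 \cdot 251 = 364201$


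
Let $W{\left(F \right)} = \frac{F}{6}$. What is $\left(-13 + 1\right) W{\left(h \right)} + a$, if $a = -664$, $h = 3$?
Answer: $-670$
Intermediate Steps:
$W{\left(F \right)} = \frac{F}{6}$ ($W{\left(F \right)} = F \frac{1}{6} = \frac{F}{6}$)
$\left(-13 + 1\right) W{\left(h \right)} + a = \left(-13 + 1\right) \frac{1}{6} \cdot 3 - 664 = \left(-12\right) \frac{1}{2} - 664 = -6 - 664 = -670$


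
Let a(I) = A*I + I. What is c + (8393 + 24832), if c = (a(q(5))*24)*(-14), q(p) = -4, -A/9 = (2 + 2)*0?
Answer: 34569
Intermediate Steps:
A = 0 (A = -9*(2 + 2)*0 = -36*0 = -9*0 = 0)
a(I) = I (a(I) = 0*I + I = 0 + I = I)
c = 1344 (c = -4*24*(-14) = -96*(-14) = 1344)
c + (8393 + 24832) = 1344 + (8393 + 24832) = 1344 + 33225 = 34569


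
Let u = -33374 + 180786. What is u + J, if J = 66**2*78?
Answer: 487180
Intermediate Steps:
J = 339768 (J = 4356*78 = 339768)
u = 147412
u + J = 147412 + 339768 = 487180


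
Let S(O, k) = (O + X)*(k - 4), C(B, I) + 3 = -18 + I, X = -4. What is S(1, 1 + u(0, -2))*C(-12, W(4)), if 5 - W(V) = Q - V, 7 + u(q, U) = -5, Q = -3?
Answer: -405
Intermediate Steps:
u(q, U) = -12 (u(q, U) = -7 - 5 = -12)
W(V) = 8 + V (W(V) = 5 - (-3 - V) = 5 + (3 + V) = 8 + V)
C(B, I) = -21 + I (C(B, I) = -3 + (-18 + I) = -21 + I)
S(O, k) = (-4 + O)*(-4 + k) (S(O, k) = (O - 4)*(k - 4) = (-4 + O)*(-4 + k))
S(1, 1 + u(0, -2))*C(-12, W(4)) = (16 - 4*1 - 4*(1 - 12) + 1*(1 - 12))*(-21 + (8 + 4)) = (16 - 4 - 4*(-11) + 1*(-11))*(-21 + 12) = (16 - 4 + 44 - 11)*(-9) = 45*(-9) = -405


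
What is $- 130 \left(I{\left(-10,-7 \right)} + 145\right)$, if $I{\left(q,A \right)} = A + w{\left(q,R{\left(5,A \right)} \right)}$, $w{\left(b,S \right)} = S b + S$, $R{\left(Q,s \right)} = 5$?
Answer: $-12090$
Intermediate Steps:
$w{\left(b,S \right)} = S + S b$
$I{\left(q,A \right)} = 5 + A + 5 q$ ($I{\left(q,A \right)} = A + 5 \left(1 + q\right) = A + \left(5 + 5 q\right) = 5 + A + 5 q$)
$- 130 \left(I{\left(-10,-7 \right)} + 145\right) = - 130 \left(\left(5 - 7 + 5 \left(-10\right)\right) + 145\right) = - 130 \left(\left(5 - 7 - 50\right) + 145\right) = - 130 \left(-52 + 145\right) = \left(-130\right) 93 = -12090$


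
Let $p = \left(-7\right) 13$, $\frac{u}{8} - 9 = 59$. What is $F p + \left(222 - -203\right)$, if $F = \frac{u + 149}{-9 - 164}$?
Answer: $\frac{136588}{173} \approx 789.53$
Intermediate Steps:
$u = 544$ ($u = 72 + 8 \cdot 59 = 72 + 472 = 544$)
$p = -91$
$F = - \frac{693}{173}$ ($F = \frac{544 + 149}{-9 - 164} = \frac{693}{-173} = 693 \left(- \frac{1}{173}\right) = - \frac{693}{173} \approx -4.0058$)
$F p + \left(222 - -203\right) = \left(- \frac{693}{173}\right) \left(-91\right) + \left(222 - -203\right) = \frac{63063}{173} + \left(222 + 203\right) = \frac{63063}{173} + 425 = \frac{136588}{173}$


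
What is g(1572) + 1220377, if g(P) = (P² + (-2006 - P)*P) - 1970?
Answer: -1935025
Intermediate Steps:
g(P) = -1970 + P² + P*(-2006 - P) (g(P) = (P² + P*(-2006 - P)) - 1970 = -1970 + P² + P*(-2006 - P))
g(1572) + 1220377 = (-1970 - 2006*1572) + 1220377 = (-1970 - 3153432) + 1220377 = -3155402 + 1220377 = -1935025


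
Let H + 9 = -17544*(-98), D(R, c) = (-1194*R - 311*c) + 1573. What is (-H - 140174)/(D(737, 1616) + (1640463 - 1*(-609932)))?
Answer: -109381/51142 ≈ -2.1388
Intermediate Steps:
D(R, c) = 1573 - 1194*R - 311*c
H = 1719303 (H = -9 - 17544*(-98) = -9 + 1719312 = 1719303)
(-H - 140174)/(D(737, 1616) + (1640463 - 1*(-609932))) = (-1*1719303 - 140174)/((1573 - 1194*737 - 311*1616) + (1640463 - 1*(-609932))) = (-1719303 - 140174)/((1573 - 879978 - 502576) + (1640463 + 609932)) = -1859477/(-1380981 + 2250395) = -1859477/869414 = -1859477*1/869414 = -109381/51142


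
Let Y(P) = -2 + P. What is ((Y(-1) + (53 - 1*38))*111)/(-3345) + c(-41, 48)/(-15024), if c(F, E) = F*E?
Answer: -93257/348995 ≈ -0.26722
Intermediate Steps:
c(F, E) = E*F
((Y(-1) + (53 - 1*38))*111)/(-3345) + c(-41, 48)/(-15024) = (((-2 - 1) + (53 - 1*38))*111)/(-3345) + (48*(-41))/(-15024) = ((-3 + (53 - 38))*111)*(-1/3345) - 1968*(-1/15024) = ((-3 + 15)*111)*(-1/3345) + 41/313 = (12*111)*(-1/3345) + 41/313 = 1332*(-1/3345) + 41/313 = -444/1115 + 41/313 = -93257/348995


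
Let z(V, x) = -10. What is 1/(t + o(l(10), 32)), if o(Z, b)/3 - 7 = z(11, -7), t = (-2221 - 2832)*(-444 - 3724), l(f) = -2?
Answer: 1/21060895 ≈ 4.7481e-8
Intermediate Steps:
t = 21060904 (t = -5053*(-4168) = 21060904)
o(Z, b) = -9 (o(Z, b) = 21 + 3*(-10) = 21 - 30 = -9)
1/(t + o(l(10), 32)) = 1/(21060904 - 9) = 1/21060895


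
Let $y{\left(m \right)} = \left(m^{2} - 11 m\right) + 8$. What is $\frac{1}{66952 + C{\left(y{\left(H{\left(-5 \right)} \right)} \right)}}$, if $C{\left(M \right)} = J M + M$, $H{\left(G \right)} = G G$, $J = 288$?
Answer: $\frac{1}{170414} \approx 5.8681 \cdot 10^{-6}$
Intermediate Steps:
$H{\left(G \right)} = G^{2}$
$y{\left(m \right)} = 8 + m^{2} - 11 m$
$C{\left(M \right)} = 289 M$ ($C{\left(M \right)} = 288 M + M = 289 M$)
$\frac{1}{66952 + C{\left(y{\left(H{\left(-5 \right)} \right)} \right)}} = \frac{1}{66952 + 289 \left(8 + \left(\left(-5\right)^{2}\right)^{2} - 11 \left(-5\right)^{2}\right)} = \frac{1}{66952 + 289 \left(8 + 25^{2} - 275\right)} = \frac{1}{66952 + 289 \left(8 + 625 - 275\right)} = \frac{1}{66952 + 289 \cdot 358} = \frac{1}{66952 + 103462} = \frac{1}{170414}$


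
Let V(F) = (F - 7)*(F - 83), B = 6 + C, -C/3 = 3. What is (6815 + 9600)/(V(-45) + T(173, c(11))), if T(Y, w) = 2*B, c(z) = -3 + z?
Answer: 469/190 ≈ 2.4684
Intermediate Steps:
C = -9 (C = -3*3 = -9)
B = -3 (B = 6 - 9 = -3)
V(F) = (-83 + F)*(-7 + F) (V(F) = (-7 + F)*(-83 + F) = (-83 + F)*(-7 + F))
T(Y, w) = -6 (T(Y, w) = 2*(-3) = -6)
(6815 + 9600)/(V(-45) + T(173, c(11))) = (6815 + 9600)/((581 + (-45)**2 - 90*(-45)) - 6) = 16415/((581 + 2025 + 4050) - 6) = 16415/(6656 - 6) = 16415/6650 = 16415*(1/6650) = 469/190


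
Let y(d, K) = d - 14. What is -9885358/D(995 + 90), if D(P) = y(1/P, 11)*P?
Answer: 9885358/15189 ≈ 650.82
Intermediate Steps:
y(d, K) = -14 + d
D(P) = P*(-14 + 1/P) (D(P) = (-14 + 1/P)*P = P*(-14 + 1/P))
-9885358/D(995 + 90) = -9885358/(1 - 14*(995 + 90)) = -9885358/(1 - 14*1085) = -9885358/(1 - 15190) = -9885358/(-15189) = -9885358*(-1/15189) = 9885358/15189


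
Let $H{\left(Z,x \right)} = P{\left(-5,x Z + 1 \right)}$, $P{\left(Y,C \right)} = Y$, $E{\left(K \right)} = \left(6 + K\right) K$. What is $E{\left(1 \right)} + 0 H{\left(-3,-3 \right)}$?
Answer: $7$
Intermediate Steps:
$E{\left(K \right)} = K \left(6 + K\right)$
$H{\left(Z,x \right)} = -5$
$E{\left(1 \right)} + 0 H{\left(-3,-3 \right)} = 1 \left(6 + 1\right) + 0 \left(-5\right) = 1 \cdot 7 + 0 = 7 + 0 = 7$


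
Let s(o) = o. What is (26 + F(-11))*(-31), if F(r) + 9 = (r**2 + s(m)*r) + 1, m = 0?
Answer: -4309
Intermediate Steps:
F(r) = -8 + r**2 (F(r) = -9 + ((r**2 + 0*r) + 1) = -9 + ((r**2 + 0) + 1) = -9 + (r**2 + 1) = -9 + (1 + r**2) = -8 + r**2)
(26 + F(-11))*(-31) = (26 + (-8 + (-11)**2))*(-31) = (26 + (-8 + 121))*(-31) = (26 + 113)*(-31) = 139*(-31) = -4309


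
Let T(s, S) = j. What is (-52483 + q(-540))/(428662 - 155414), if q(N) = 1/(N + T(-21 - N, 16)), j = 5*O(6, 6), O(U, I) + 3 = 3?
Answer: -28340821/147553920 ≈ -0.19207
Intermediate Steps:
O(U, I) = 0 (O(U, I) = -3 + 3 = 0)
j = 0 (j = 5*0 = 0)
T(s, S) = 0
q(N) = 1/N (q(N) = 1/(N + 0) = 1/N)
(-52483 + q(-540))/(428662 - 155414) = (-52483 + 1/(-540))/(428662 - 155414) = (-52483 - 1/540)/273248 = -28340821/540*1/273248 = -28340821/147553920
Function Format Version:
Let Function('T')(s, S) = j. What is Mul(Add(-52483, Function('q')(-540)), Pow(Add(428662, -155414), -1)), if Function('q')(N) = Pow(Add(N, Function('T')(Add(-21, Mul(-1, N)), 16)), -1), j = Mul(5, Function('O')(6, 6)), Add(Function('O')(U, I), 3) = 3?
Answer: Rational(-28340821, 147553920) ≈ -0.19207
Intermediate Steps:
Function('O')(U, I) = 0 (Function('O')(U, I) = Add(-3, 3) = 0)
j = 0 (j = Mul(5, 0) = 0)
Function('T')(s, S) = 0
Function('q')(N) = Pow(N, -1) (Function('q')(N) = Pow(Add(N, 0), -1) = Pow(N, -1))
Mul(Add(-52483, Function('q')(-540)), Pow(Add(428662, -155414), -1)) = Mul(Add(-52483, Pow(-540, -1)), Pow(Add(428662, -155414), -1)) = Mul(Add(-52483, Rational(-1, 540)), Pow(273248, -1)) = Mul(Rational(-28340821, 540), Rational(1, 273248)) = Rational(-28340821, 147553920)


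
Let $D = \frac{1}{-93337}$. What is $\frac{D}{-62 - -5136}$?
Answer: $- \frac{1}{473591938} \approx -2.1115 \cdot 10^{-9}$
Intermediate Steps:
$D = - \frac{1}{93337} \approx -1.0714 \cdot 10^{-5}$
$\frac{D}{-62 - -5136} = - \frac{1}{93337 \left(-62 - -5136\right)} = - \frac{1}{93337 \left(-62 + 5136\right)} = - \frac{1}{93337 \cdot 5074} = \left(- \frac{1}{93337}\right) \frac{1}{5074} = - \frac{1}{473591938}$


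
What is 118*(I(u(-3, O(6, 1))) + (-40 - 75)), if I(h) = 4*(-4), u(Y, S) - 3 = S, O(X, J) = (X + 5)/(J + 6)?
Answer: -15458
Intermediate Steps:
O(X, J) = (5 + X)/(6 + J)
u(Y, S) = 3 + S
I(h) = -16
118*(I(u(-3, O(6, 1))) + (-40 - 75)) = 118*(-16 + (-40 - 75)) = 118*(-16 - 115) = 118*(-131) = -15458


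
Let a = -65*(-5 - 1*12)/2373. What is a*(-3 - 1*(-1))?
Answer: -2210/2373 ≈ -0.93131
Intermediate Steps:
a = 1105/2373 (a = -65*(-5 - 12)*(1/2373) = -65*(-17)*(1/2373) = 1105*(1/2373) = 1105/2373 ≈ 0.46566)
a*(-3 - 1*(-1)) = 1105*(-3 - 1*(-1))/2373 = 1105*(-3 + 1)/2373 = (1105/2373)*(-2) = -2210/2373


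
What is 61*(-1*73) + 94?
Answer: -4359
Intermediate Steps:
61*(-1*73) + 94 = 61*(-73) + 94 = -4453 + 94 = -4359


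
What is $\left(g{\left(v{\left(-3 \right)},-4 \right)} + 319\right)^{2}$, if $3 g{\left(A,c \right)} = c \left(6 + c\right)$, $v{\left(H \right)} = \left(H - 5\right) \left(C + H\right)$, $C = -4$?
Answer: $\frac{900601}{9} \approx 1.0007 \cdot 10^{5}$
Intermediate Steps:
$v{\left(H \right)} = \left(-5 + H\right) \left(-4 + H\right)$ ($v{\left(H \right)} = \left(H - 5\right) \left(-4 + H\right) = \left(-5 + H\right) \left(-4 + H\right)$)
$g{\left(A,c \right)} = \frac{c \left(6 + c\right)}{3}$
$\left(g{\left(v{\left(-3 \right)},-4 \right)} + 319\right)^{2} = \left(\frac{1}{3} \left(-4\right) \left(6 - 4\right) + 319\right)^{2} = \left(\frac{1}{3} \left(-4\right) 2 + 319\right)^{2} = \left(- \frac{8}{3} + 319\right)^{2} = \left(\frac{949}{3}\right)^{2} = \frac{900601}{9}$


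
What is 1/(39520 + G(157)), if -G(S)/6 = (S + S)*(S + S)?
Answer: -1/552056 ≈ -1.8114e-6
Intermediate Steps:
G(S) = -24*S² (G(S) = -6*(S + S)*(S + S) = -6*2*S*2*S = -24*S²)
1/(39520 + G(157)) = 1/(39520 - 24*157²) = 1/(39520 - 24*24649) = 1/(39520 - 591576) = 1/(-552056) = -1/552056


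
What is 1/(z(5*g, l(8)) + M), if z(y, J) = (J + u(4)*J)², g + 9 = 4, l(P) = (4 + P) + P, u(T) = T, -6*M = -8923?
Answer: 6/68923 ≈ 8.7054e-5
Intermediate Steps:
M = 8923/6 (M = -⅙*(-8923) = 8923/6 ≈ 1487.2)
l(P) = 4 + 2*P
g = -5 (g = -9 + 4 = -5)
z(y, J) = 25*J² (z(y, J) = (J + 4*J)² = (5*J)² = 25*J²)
1/(z(5*g, l(8)) + M) = 1/(25*(4 + 2*8)² + 8923/6) = 1/(25*(4 + 16)² + 8923/6) = 1/(25*20² + 8923/6) = 1/(25*400 + 8923/6) = 1/(10000 + 8923/6) = 1/(68923/6) = 6/68923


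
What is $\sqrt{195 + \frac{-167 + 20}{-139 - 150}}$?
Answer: $\frac{3 \sqrt{6278}}{17} \approx 13.982$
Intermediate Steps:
$\sqrt{195 + \frac{-167 + 20}{-139 - 150}} = \sqrt{195 - \frac{147}{-289}} = \sqrt{195 - - \frac{147}{289}} = \sqrt{195 + \frac{147}{289}} = \sqrt{\frac{56502}{289}} = \frac{3 \sqrt{6278}}{17}$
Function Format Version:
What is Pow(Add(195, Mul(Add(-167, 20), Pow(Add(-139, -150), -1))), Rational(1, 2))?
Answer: Mul(Rational(3, 17), Pow(6278, Rational(1, 2))) ≈ 13.982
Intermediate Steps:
Pow(Add(195, Mul(Add(-167, 20), Pow(Add(-139, -150), -1))), Rational(1, 2)) = Pow(Add(195, Mul(-147, Pow(-289, -1))), Rational(1, 2)) = Pow(Add(195, Mul(-147, Rational(-1, 289))), Rational(1, 2)) = Pow(Add(195, Rational(147, 289)), Rational(1, 2)) = Pow(Rational(56502, 289), Rational(1, 2)) = Mul(Rational(3, 17), Pow(6278, Rational(1, 2)))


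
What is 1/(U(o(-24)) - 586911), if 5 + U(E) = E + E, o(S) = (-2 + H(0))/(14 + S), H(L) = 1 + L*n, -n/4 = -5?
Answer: -5/2934579 ≈ -1.7038e-6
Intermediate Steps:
n = 20 (n = -4*(-5) = 20)
H(L) = 1 + 20*L (H(L) = 1 + L*20 = 1 + 20*L)
o(S) = -1/(14 + S) (o(S) = (-2 + (1 + 20*0))/(14 + S) = (-2 + (1 + 0))/(14 + S) = (-2 + 1)/(14 + S) = -1/(14 + S))
U(E) = -5 + 2*E (U(E) = -5 + (E + E) = -5 + 2*E)
1/(U(o(-24)) - 586911) = 1/((-5 + 2*(-1/(14 - 24))) - 586911) = 1/((-5 + 2*(-1/(-10))) - 586911) = 1/((-5 + 2*(-1*(-⅒))) - 586911) = 1/((-5 + 2*(⅒)) - 586911) = 1/((-5 + ⅕) - 586911) = 1/(-24/5 - 586911) = 1/(-2934579/5) = -5/2934579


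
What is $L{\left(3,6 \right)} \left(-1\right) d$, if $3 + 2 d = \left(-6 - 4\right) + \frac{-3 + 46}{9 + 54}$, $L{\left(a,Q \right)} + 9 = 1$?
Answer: $- \frac{3104}{63} \approx -49.27$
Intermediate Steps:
$L{\left(a,Q \right)} = -8$ ($L{\left(a,Q \right)} = -9 + 1 = -8$)
$d = - \frac{388}{63}$ ($d = - \frac{3}{2} + \frac{\left(-6 - 4\right) + \frac{-3 + 46}{9 + 54}}{2} = - \frac{3}{2} + \frac{-10 + \frac{43}{63}}{2} = - \frac{3}{2} + \frac{1}{2} \left(- \frac{587}{63}\right) = - \frac{3}{2} - \frac{587}{126} = - \frac{388}{63} \approx -6.1587$)
$L{\left(3,6 \right)} \left(-1\right) d = \left(-8\right) \left(-1\right) \left(- \frac{388}{63}\right) = 8 \left(- \frac{388}{63}\right) = - \frac{3104}{63}$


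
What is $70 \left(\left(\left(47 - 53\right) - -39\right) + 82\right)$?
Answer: $8050$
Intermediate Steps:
$70 \left(\left(\left(47 - 53\right) - -39\right) + 82\right) = 70 \left(\left(-6 + 39\right) + 82\right) = 70 \left(33 + 82\right) = 70 \cdot 115 = 8050$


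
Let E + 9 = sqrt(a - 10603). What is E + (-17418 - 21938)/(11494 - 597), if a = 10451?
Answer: -137429/10897 + 2*I*sqrt(38) ≈ -12.612 + 12.329*I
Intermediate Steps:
E = -9 + 2*I*sqrt(38) (E = -9 + sqrt(10451 - 10603) = -9 + sqrt(-152) = -9 + 2*I*sqrt(38) ≈ -9.0 + 12.329*I)
E + (-17418 - 21938)/(11494 - 597) = (-9 + 2*I*sqrt(38)) + (-17418 - 21938)/(11494 - 597) = (-9 + 2*I*sqrt(38)) - 39356/10897 = -137429/10897 + 2*I*sqrt(38)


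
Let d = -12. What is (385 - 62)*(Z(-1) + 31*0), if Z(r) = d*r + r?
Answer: 3553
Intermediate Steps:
Z(r) = -11*r (Z(r) = -12*r + r = -11*r)
(385 - 62)*(Z(-1) + 31*0) = (385 - 62)*(-11*(-1) + 31*0) = 323*(11 + 0) = 323*11 = 3553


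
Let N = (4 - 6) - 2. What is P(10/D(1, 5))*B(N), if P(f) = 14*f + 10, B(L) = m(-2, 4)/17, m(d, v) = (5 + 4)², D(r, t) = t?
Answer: 3078/17 ≈ 181.06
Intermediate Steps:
N = -4 (N = -2 - 2 = -4)
m(d, v) = 81 (m(d, v) = 9² = 81)
B(L) = 81/17
P(f) = 10 + 14*f
P(10/D(1, 5))*B(N) = (10 + 14*(10/5))*(81/17) = (10 + 14*(10*(⅕)))*(81/17) = (10 + 14*2)*(81/17) = (10 + 28)*(81/17) = 38*(81/17) = 3078/17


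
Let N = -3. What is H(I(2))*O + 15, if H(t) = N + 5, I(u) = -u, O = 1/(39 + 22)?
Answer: 917/61 ≈ 15.033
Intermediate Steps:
O = 1/61 ≈ 0.016393
H(t) = 2 (H(t) = -3 + 5 = 2)
H(I(2))*O + 15 = 2*(1/61) + 15 = 2/61 + 15 = 917/61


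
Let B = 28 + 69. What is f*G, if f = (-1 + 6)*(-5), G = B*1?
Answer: -2425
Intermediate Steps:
B = 97
G = 97 (G = 97*1 = 97)
f = -25 (f = 5*(-5) = -25)
f*G = -25*97 = -2425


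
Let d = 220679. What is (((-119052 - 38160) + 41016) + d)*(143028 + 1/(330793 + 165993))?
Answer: 7423967263704347/496786 ≈ 1.4944e+10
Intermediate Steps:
(((-119052 - 38160) + 41016) + d)*(143028 + 1/(330793 + 165993)) = (((-119052 - 38160) + 41016) + 220679)*(143028 + 1/(330793 + 165993)) = ((-157212 + 41016) + 220679)*(143028 + 1/496786) = (-116196 + 220679)*(143028 + 1/496786) = 104483*(71054308009/496786) = 7423967263704347/496786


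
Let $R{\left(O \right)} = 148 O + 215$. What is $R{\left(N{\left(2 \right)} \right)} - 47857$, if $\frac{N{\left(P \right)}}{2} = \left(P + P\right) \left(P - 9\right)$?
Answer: $-55930$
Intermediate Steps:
$N{\left(P \right)} = 4 P \left(-9 + P\right)$ ($N{\left(P \right)} = 2 \left(P + P\right) \left(P - 9\right) = 2 \cdot 2 P \left(-9 + P\right) = 4 P \left(-9 + P\right)$)
$R{\left(O \right)} = 215 + 148 O$
$R{\left(N{\left(2 \right)} \right)} - 47857 = \left(215 + 148 \cdot 4 \cdot 2 \left(-9 + 2\right)\right) - 47857 = \left(215 + 148 \cdot 4 \cdot 2 \left(-7\right)\right) - 47857 = \left(215 + 148 \left(-56\right)\right) - 47857 = \left(215 - 8288\right) - 47857 = -8073 - 47857 = -55930$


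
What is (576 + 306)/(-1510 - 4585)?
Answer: -882/6095 ≈ -0.14471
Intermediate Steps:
(576 + 306)/(-1510 - 4585) = 882/(-6095) = 882*(-1/6095) = -882/6095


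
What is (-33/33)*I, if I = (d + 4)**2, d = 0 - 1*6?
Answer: -4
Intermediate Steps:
d = -6 (d = 0 - 6 = -6)
I = 4 (I = (-6 + 4)**2 = (-2)**2 = 4)
(-33/33)*I = -33/33*4 = -33*1/33*4 = -1*4 = -4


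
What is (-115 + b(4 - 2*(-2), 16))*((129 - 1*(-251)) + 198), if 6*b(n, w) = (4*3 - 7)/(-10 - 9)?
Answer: -3790235/57 ≈ -66495.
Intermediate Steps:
b(n, w) = -5/114 (b(n, w) = ((4*3 - 7)/(-10 - 9))/6 = ((12 - 7)/(-19))/6 = (5*(-1/19))/6 = (⅙)*(-5/19) = -5/114)
(-115 + b(4 - 2*(-2), 16))*((129 - 1*(-251)) + 198) = (-115 - 5/114)*((129 - 1*(-251)) + 198) = -13115*((129 + 251) + 198)/114 = -13115*(380 + 198)/114 = -13115/114*578 = -3790235/57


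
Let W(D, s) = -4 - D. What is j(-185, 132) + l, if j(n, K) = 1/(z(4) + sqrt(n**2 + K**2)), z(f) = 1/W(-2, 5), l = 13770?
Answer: 2844813152/206595 + 4*sqrt(51649)/206595 ≈ 13770.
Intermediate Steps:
z(f) = -1/2 (z(f) = 1/(-4 - 1*(-2)) = 1/(-4 + 2) = 1/(-2) = -1/2)
j(n, K) = 1/(-1/2 + sqrt(K**2 + n**2)) (j(n, K) = 1/(-1/2 + sqrt(n**2 + K**2)) = 1/(-1/2 + sqrt(K**2 + n**2)))
j(-185, 132) + l = 2/(-1 + 2*sqrt(132**2 + (-185)**2)) + 13770 = 2/(-1 + 2*sqrt(17424 + 34225)) + 13770 = 2/(-1 + 2*sqrt(51649)) + 13770 = 13770 + 2/(-1 + 2*sqrt(51649))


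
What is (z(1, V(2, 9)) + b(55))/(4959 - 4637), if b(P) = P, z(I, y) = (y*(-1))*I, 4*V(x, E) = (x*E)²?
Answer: -13/161 ≈ -0.080745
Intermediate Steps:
V(x, E) = E²*x²/4 (V(x, E) = (x*E)²/4 = (E*x)²/4 = (E²*x²)/4 = E²*x²/4)
z(I, y) = -I*y (z(I, y) = (-y)*I = -I*y)
(z(1, V(2, 9)) + b(55))/(4959 - 4637) = (-1*1*(¼)*9²*2² + 55)/(4959 - 4637) = (-1*1*(¼)*81*4 + 55)/322 = (-1*1*81 + 55)*(1/322) = (-81 + 55)*(1/322) = -26*1/322 = -13/161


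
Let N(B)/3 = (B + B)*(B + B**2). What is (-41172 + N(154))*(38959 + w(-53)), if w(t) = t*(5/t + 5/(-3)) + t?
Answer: 858558935528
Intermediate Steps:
N(B) = 6*B*(B + B**2) (N(B) = 3*((B + B)*(B + B**2)) = 3*((2*B)*(B + B**2)) = 3*(2*B*(B + B**2)) = 6*B*(B + B**2))
w(t) = t + t*(-5/3 + 5/t) (w(t) = t*(5/t + 5*(-1/3)) + t = t*(5/t - 5/3) + t = t*(-5/3 + 5/t) + t = t + t*(-5/3 + 5/t))
(-41172 + N(154))*(38959 + w(-53)) = (-41172 + 6*154**2*(1 + 154))*(38959 + (5 - 2/3*(-53))) = (-41172 + 6*23716*155)*(38959 + (5 + 106/3)) = (-41172 + 22055880)*(38959 + 121/3) = 22014708*(116998/3) = 858558935528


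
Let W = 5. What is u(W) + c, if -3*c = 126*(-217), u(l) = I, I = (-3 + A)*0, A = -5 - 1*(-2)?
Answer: 9114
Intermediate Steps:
A = -3 (A = -5 + 2 = -3)
I = 0 (I = (-3 - 3)*0 = -6*0 = 0)
u(l) = 0
c = 9114 (c = -42*(-217) = -⅓*(-27342) = 9114)
u(W) + c = 0 + 9114 = 9114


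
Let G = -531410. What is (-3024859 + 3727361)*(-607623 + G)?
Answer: -800172960566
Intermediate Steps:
(-3024859 + 3727361)*(-607623 + G) = (-3024859 + 3727361)*(-607623 - 531410) = 702502*(-1139033) = -800172960566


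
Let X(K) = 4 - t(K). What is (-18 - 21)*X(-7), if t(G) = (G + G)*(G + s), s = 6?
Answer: 390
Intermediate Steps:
t(G) = 2*G*(6 + G) (t(G) = (G + G)*(G + 6) = (2*G)*(6 + G) = 2*G*(6 + G))
X(K) = 4 - 2*K*(6 + K)
(-18 - 21)*X(-7) = (-18 - 21)*(4 - 2*(-7)*(6 - 7)) = -39*(4 - 2*(-7)*(-1)) = -39*(4 - 14) = -39*(-10) = 390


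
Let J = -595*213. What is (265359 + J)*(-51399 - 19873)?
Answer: -9880009728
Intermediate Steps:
J = -126735
(265359 + J)*(-51399 - 19873) = (265359 - 126735)*(-51399 - 19873) = 138624*(-71272) = -9880009728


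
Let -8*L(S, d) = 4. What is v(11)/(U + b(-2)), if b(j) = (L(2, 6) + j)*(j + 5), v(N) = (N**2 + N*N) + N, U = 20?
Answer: 506/25 ≈ 20.240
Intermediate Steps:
L(S, d) = -1/2 (L(S, d) = -1/8*4 = -1/2)
v(N) = N + 2*N**2 (v(N) = (N**2 + N**2) + N = 2*N**2 + N = N + 2*N**2)
b(j) = (5 + j)*(-1/2 + j) (b(j) = (-1/2 + j)*(j + 5) = (-1/2 + j)*(5 + j) = (5 + j)*(-1/2 + j))
v(11)/(U + b(-2)) = (11*(1 + 2*11))/(20 + (-5/2 + (-2)**2 + (9/2)*(-2))) = (11*(1 + 22))/(20 + (-5/2 + 4 - 9)) = (11*23)/(20 - 15/2) = 253/(25/2) = 253*(2/25) = 506/25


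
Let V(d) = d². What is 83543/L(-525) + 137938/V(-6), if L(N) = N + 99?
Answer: 2323085/639 ≈ 3635.5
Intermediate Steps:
L(N) = 99 + N
83543/L(-525) + 137938/V(-6) = 83543/(99 - 525) + 137938/((-6)²) = 83543/(-426) + 137938/36 = 83543*(-1/426) + 137938*(1/36) = -83543/426 + 68969/18 = 2323085/639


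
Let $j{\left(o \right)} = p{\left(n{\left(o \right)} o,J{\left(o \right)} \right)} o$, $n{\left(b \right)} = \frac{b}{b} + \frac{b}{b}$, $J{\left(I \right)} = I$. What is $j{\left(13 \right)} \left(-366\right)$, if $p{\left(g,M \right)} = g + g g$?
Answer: $-3340116$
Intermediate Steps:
$n{\left(b \right)} = 2$ ($n{\left(b \right)} = 1 + 1 = 2$)
$p{\left(g,M \right)} = g + g^{2}$
$j{\left(o \right)} = 2 o^{2} \left(1 + 2 o\right)$ ($j{\left(o \right)} = 2 o \left(1 + 2 o\right) o = 2 o^{2} \left(1 + 2 o\right)$)
$j{\left(13 \right)} \left(-366\right) = 13^{2} \left(2 + 4 \cdot 13\right) \left(-366\right) = 169 \left(2 + 52\right) \left(-366\right) = 169 \cdot 54 \left(-366\right) = 9126 \left(-366\right) = -3340116$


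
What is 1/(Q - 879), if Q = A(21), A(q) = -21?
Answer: -1/900 ≈ -0.0011111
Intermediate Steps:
Q = -21
1/(Q - 879) = 1/(-21 - 879) = 1/(-900) = -1/900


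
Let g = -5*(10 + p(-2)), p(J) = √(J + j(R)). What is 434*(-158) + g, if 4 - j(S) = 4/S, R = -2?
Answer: -68632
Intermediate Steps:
j(S) = 4 - 4/S
p(J) = √(6 + J) (p(J) = √(J + (4 - 4/(-2))) = √(J + (4 - 4*(-½))) = √(J + (4 + 2)) = √(J + 6) = √(6 + J))
g = -60 (g = -5*(10 + √(6 - 2)) = -5*(10 + √4) = -5*(10 + 2) = -5*12 = -60)
434*(-158) + g = 434*(-158) - 60 = -68572 - 60 = -68632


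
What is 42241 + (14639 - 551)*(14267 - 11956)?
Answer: 32599609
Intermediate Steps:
42241 + (14639 - 551)*(14267 - 11956) = 42241 + 14088*2311 = 42241 + 32557368 = 32599609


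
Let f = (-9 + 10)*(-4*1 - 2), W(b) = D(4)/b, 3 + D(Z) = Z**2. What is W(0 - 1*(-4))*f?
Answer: -39/2 ≈ -19.500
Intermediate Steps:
D(Z) = -3 + Z**2
W(b) = 13/b (W(b) = (-3 + 4**2)/b = (-3 + 16)/b = 13/b)
f = -6 (f = 1*(-4 - 2) = 1*(-6) = -6)
W(0 - 1*(-4))*f = (13/(0 - 1*(-4)))*(-6) = (13/(0 + 4))*(-6) = (13/4)*(-6) = -39/2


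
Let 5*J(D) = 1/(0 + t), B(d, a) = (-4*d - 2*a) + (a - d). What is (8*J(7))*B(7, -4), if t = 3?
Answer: -248/15 ≈ -16.533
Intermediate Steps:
B(d, a) = -a - 5*d
J(D) = 1/15 (J(D) = 1/(5*(0 + 3)) = (1/5)/3 = (1/5)*(1/3) = 1/15)
(8*J(7))*B(7, -4) = (8*(1/15))*(-1*(-4) - 5*7) = 8*(4 - 35)/15 = (8/15)*(-31) = -248/15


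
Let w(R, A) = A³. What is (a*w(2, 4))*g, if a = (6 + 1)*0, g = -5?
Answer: 0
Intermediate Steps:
a = 0 (a = 7*0 = 0)
(a*w(2, 4))*g = (0*4³)*(-5) = (0*64)*(-5) = 0*(-5) = 0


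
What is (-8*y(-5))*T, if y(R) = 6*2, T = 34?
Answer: -3264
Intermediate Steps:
y(R) = 12
(-8*y(-5))*T = -8*12*34 = -96*34 = -3264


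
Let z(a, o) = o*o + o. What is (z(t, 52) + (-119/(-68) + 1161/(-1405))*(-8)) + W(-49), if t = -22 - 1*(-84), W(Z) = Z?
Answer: 3792953/1405 ≈ 2699.6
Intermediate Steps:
t = 62 (t = -22 + 84 = 62)
z(a, o) = o + o² (z(a, o) = o² + o = o + o²)
(z(t, 52) + (-119/(-68) + 1161/(-1405))*(-8)) + W(-49) = (52*(1 + 52) + (-119/(-68) + 1161/(-1405))*(-8)) - 49 = (52*53 + (-119*(-1/68) + 1161*(-1/1405))*(-8)) - 49 = (2756 + (7/4 - 1161/1405)*(-8)) - 49 = (2756 + (5191/5620)*(-8)) - 49 = (2756 - 10382/1405) - 49 = 3861798/1405 - 49 = 3792953/1405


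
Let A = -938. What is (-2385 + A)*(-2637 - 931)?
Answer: 11856464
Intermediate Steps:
(-2385 + A)*(-2637 - 931) = (-2385 - 938)*(-2637 - 931) = -3323*(-3568) = 11856464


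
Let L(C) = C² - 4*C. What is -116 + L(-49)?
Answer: 2481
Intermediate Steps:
-116 + L(-49) = -116 - 49*(-4 - 49) = -116 - 49*(-53) = -116 + 2597 = 2481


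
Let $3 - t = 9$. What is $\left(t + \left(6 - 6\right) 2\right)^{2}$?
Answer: $36$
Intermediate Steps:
$t = -6$ ($t = 3 - 9 = -6$)
$\left(t + \left(6 - 6\right) 2\right)^{2} = \left(-6 + \left(6 - 6\right) 2\right)^{2} = \left(-6 + 0 \cdot 2\right)^{2} = \left(-6 + 0\right)^{2} = \left(-6\right)^{2} = 36$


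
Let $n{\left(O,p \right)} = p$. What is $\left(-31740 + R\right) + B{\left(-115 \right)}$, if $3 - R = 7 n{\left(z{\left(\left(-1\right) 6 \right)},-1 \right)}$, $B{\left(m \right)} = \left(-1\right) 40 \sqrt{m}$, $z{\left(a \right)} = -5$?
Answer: $-31730 - 40 i \sqrt{115} \approx -31730.0 - 428.95 i$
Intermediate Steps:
$B{\left(m \right)} = - 40 \sqrt{m}$
$R = 10$ ($R = 3 - 7 \left(-1\right) = 3 - -7 = 3 + 7 = 10$)
$\left(-31740 + R\right) + B{\left(-115 \right)} = \left(-31740 + 10\right) - 40 \sqrt{-115} = -31730 - 40 i \sqrt{115}$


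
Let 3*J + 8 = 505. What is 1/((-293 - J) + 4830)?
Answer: 3/13114 ≈ 0.00022876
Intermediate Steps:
J = 497/3 (J = -8/3 + (⅓)*505 = -8/3 + 505/3 = 497/3 ≈ 165.67)
1/((-293 - J) + 4830) = 1/((-293 - 1*497/3) + 4830) = 1/((-293 - 497/3) + 4830) = 1/(-1376/3 + 4830) = 1/(13114/3) = 3/13114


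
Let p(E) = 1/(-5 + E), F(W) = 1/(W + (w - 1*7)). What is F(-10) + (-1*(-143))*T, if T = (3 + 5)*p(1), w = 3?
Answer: -4005/14 ≈ -286.07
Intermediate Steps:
F(W) = 1/(-4 + W) (F(W) = 1/(W + (3 - 1*7)) = 1/(W + (3 - 7)) = 1/(W - 4) = 1/(-4 + W))
T = -2 (T = (3 + 5)/(-5 + 1) = 8/(-4) = 8*(-1/4) = -2)
F(-10) + (-1*(-143))*T = 1/(-4 - 10) - 1*(-143)*(-2) = 1/(-14) + 143*(-2) = -1/14 - 286 = -4005/14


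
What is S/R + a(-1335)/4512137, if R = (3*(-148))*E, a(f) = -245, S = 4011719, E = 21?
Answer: -2585918288269/6010166484 ≈ -430.26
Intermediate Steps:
R = -9324 (R = (3*(-148))*21 = -444*21 = -9324)
S/R + a(-1335)/4512137 = 4011719/(-9324) - 245/4512137 = 4011719*(-1/9324) - 245*1/4512137 = -4011719/9324 - 35/644591 = -2585918288269/6010166484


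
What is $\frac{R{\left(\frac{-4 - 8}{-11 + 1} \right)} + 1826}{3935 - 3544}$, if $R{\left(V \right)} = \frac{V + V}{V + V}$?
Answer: $\frac{1827}{391} \approx 4.6726$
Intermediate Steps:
$R{\left(V \right)} = 1$ ($R{\left(V \right)} = \frac{2 V}{2 V} = 2 V \frac{1}{2 V} = 1$)
$\frac{R{\left(\frac{-4 - 8}{-11 + 1} \right)} + 1826}{3935 - 3544} = \frac{1 + 1826}{3935 - 3544} = \frac{1827}{391}$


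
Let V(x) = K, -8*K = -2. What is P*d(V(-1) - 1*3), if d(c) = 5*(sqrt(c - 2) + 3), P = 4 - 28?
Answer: -360 - 60*I*sqrt(19) ≈ -360.0 - 261.53*I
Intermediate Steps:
K = 1/4 (K = -1/8*(-2) = 1/4 ≈ 0.25000)
V(x) = 1/4
P = -24
d(c) = 15 + 5*sqrt(-2 + c) (d(c) = 5*(sqrt(-2 + c) + 3) = 5*(3 + sqrt(-2 + c)) = 15 + 5*sqrt(-2 + c))
P*d(V(-1) - 1*3) = -24*(15 + 5*sqrt(-2 + (1/4 - 1*3))) = -24*(15 + 5*sqrt(-2 + (1/4 - 3))) = -24*(15 + 5*sqrt(-2 - 11/4)) = -24*(15 + 5*sqrt(-19/4)) = -24*(15 + 5*(I*sqrt(19)/2)) = -24*(15 + 5*I*sqrt(19)/2) = -360 - 60*I*sqrt(19)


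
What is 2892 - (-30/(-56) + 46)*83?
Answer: -27173/28 ≈ -970.46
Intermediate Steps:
2892 - (-30/(-56) + 46)*83 = 2892 - (-30*(-1/56) + 46)*83 = 2892 - (15/28 + 46)*83 = 2892 - 1303*83/28 = 2892 - 1*108149/28 = 2892 - 108149/28 = -27173/28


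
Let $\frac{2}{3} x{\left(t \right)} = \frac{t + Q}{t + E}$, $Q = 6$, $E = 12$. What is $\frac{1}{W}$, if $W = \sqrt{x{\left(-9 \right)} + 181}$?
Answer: $\frac{\sqrt{718}}{359} \approx 0.074639$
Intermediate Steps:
$x{\left(t \right)} = \frac{3 \left(6 + t\right)}{2 \left(12 + t\right)}$ ($x{\left(t \right)} = \frac{3 \frac{t + 6}{t + 12}}{2} = \frac{3 \frac{6 + t}{12 + t}}{2} = \frac{3 \left(6 + t\right)}{2 \left(12 + t\right)}$)
$W = \frac{\sqrt{718}}{2}$ ($W = \sqrt{\frac{3 \left(6 - 9\right)}{2 \left(12 - 9\right)} + 181} = \sqrt{\frac{3}{2} \cdot \frac{1}{3} \left(-3\right) + 181} = \sqrt{- \frac{3}{2} + 181} = \sqrt{\frac{359}{2}} = \frac{\sqrt{718}}{2} \approx 13.398$)
$\frac{1}{W} = \frac{1}{\frac{1}{2} \sqrt{718}} = \frac{\sqrt{718}}{359}$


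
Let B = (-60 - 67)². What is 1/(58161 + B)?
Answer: 1/74290 ≈ 1.3461e-5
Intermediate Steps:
B = 16129 (B = (-127)² = 16129)
1/(58161 + B) = 1/(58161 + 16129) = 1/74290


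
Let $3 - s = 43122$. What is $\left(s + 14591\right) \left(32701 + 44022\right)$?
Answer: $-2188753744$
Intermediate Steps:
$s = -43119$ ($s = 3 - 43122 = -43119$)
$\left(s + 14591\right) \left(32701 + 44022\right) = \left(-43119 + 14591\right) \left(32701 + 44022\right) = \left(-28528\right) 76723 = -2188753744$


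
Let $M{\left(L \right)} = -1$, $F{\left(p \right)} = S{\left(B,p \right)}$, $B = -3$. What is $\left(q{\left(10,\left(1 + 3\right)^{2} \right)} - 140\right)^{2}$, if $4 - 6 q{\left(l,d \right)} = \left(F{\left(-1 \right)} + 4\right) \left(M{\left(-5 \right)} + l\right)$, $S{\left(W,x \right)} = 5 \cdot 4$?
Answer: $\frac{276676}{9} \approx 30742.0$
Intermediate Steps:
$S{\left(W,x \right)} = 20$
$F{\left(p \right)} = 20$
$q{\left(l,d \right)} = \frac{14}{3} - 4 l$ ($q{\left(l,d \right)} = \frac{2}{3} - \frac{\left(20 + 4\right) \left(-1 + l\right)}{6} = \frac{2}{3} - \frac{24 \left(-1 + l\right)}{6} = \frac{2}{3} - \frac{-24 + 24 l}{6} = \frac{2}{3} - \left(-4 + 4 l\right) = \frac{14}{3} - 4 l$)
$\left(q{\left(10,\left(1 + 3\right)^{2} \right)} - 140\right)^{2} = \left(\left(\frac{14}{3} - 40\right) - 140\right)^{2} = \left(- \frac{106}{3} - 140\right)^{2} = \left(- \frac{526}{3}\right)^{2} = \frac{276676}{9}$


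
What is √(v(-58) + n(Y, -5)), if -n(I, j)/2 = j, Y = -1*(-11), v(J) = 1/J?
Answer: √33582/58 ≈ 3.1595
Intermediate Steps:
Y = 11
n(I, j) = -2*j
√(v(-58) + n(Y, -5)) = √(1/(-58) - 2*(-5)) = √(-1/58 + 10) = √(579/58) = √33582/58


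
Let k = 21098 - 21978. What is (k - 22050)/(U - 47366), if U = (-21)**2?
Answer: 4586/9385 ≈ 0.48865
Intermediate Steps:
U = 441
k = -880
(k - 22050)/(U - 47366) = (-880 - 22050)/(441 - 47366) = -22930/(-46925) = -22930*(-1/46925) = 4586/9385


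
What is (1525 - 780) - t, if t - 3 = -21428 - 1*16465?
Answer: 38635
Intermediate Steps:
t = -37890 (t = 3 + (-21428 - 1*16465) = 3 + (-21428 - 16465) = 3 - 37893 = -37890)
(1525 - 780) - t = (1525 - 780) - 1*(-37890) = 745 + 37890 = 38635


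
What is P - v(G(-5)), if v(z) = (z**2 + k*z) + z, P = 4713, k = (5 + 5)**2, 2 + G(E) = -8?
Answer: 5623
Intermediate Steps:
G(E) = -10 (G(E) = -2 - 8 = -10)
k = 100 (k = 10**2 = 100)
v(z) = z**2 + 101*z (v(z) = (z**2 + 100*z) + z = z**2 + 101*z)
P - v(G(-5)) = 4713 - (-10)*(101 - 10) = 4713 - (-10)*91 = 4713 - 1*(-910) = 4713 + 910 = 5623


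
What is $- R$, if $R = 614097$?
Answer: $-614097$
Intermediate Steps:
$- R = \left(-1\right) 614097 = -614097$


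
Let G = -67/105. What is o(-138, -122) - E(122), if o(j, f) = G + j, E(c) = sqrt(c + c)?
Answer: -14557/105 - 2*sqrt(61) ≈ -154.26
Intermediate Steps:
G = -67/105 (G = -67*1/105 = -67/105 ≈ -0.63809)
E(c) = sqrt(2)*sqrt(c) (E(c) = sqrt(2*c) = sqrt(2)*sqrt(c))
o(j, f) = -67/105 + j
o(-138, -122) - E(122) = (-67/105 - 138) - sqrt(2)*sqrt(122) = -14557/105 - 2*sqrt(61)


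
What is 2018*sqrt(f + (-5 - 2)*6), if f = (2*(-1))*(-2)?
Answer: 2018*I*sqrt(38) ≈ 12440.0*I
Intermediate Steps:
f = 4 (f = -2*(-2) = 4)
2018*sqrt(f + (-5 - 2)*6) = 2018*sqrt(4 + (-5 - 2)*6) = 2018*sqrt(4 - 7*6) = 2018*sqrt(4 - 42) = 2018*sqrt(-38) = 2018*(I*sqrt(38)) = 2018*I*sqrt(38)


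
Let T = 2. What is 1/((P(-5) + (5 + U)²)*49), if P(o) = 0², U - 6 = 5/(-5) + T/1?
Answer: 1/7056 ≈ 0.00014172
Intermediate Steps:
U = 7 (U = 6 + (5/(-5) + 2/1) = 6 + (5*(-⅕) + 2*1) = 6 + (-1 + 2) = 6 + 1 = 7)
P(o) = 0
1/((P(-5) + (5 + U)²)*49) = 1/((0 + (5 + 7)²)*49) = 1/((0 + 12²)*49) = 1/((0 + 144)*49) = 1/(144*49) = 1/7056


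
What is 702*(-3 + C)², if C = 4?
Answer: 702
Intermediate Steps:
702*(-3 + C)² = 702*(-3 + 4)² = 702*1² = 702*1 = 702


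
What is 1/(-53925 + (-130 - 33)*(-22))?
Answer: -1/50339 ≈ -1.9865e-5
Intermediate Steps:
1/(-53925 + (-130 - 33)*(-22)) = 1/(-53925 - 163*(-22)) = 1/(-53925 + 3586) = 1/(-50339) = -1/50339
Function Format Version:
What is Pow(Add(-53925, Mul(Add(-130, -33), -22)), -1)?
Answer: Rational(-1, 50339) ≈ -1.9865e-5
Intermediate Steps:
Pow(Add(-53925, Mul(Add(-130, -33), -22)), -1) = Pow(Add(-53925, Mul(-163, -22)), -1) = Pow(Add(-53925, 3586), -1) = Pow(-50339, -1) = Rational(-1, 50339)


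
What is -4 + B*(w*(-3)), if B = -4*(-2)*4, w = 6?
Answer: -580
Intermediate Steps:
B = 32 (B = 8*4 = 32)
-4 + B*(w*(-3)) = -4 + 32*(6*(-3)) = -4 + 32*(-18) = -4 - 576 = -580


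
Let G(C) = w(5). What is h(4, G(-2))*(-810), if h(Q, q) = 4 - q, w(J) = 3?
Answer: -810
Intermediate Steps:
G(C) = 3
h(4, G(-2))*(-810) = (4 - 1*3)*(-810) = (4 - 3)*(-810) = 1*(-810) = -810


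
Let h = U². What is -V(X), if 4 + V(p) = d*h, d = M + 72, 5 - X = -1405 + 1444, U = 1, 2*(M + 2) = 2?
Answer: -67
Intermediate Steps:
M = -1 (M = -2 + (½)*2 = -2 + 1 = -1)
X = -34 (X = 5 - (-1405 + 1444) = 5 - 1*39 = 5 - 39 = -34)
h = 1 (h = 1² = 1)
d = 71 (d = -1 + 72 = 71)
V(p) = 67 (V(p) = -4 + 71*1 = -4 + 71 = 67)
-V(X) = -1*67 = -67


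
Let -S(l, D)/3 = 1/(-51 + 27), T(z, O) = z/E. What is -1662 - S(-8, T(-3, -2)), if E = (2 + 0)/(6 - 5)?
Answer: -13297/8 ≈ -1662.1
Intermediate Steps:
E = 2 (E = 2/1 = 2*1 = 2)
T(z, O) = z/2
S(l, D) = ⅛ (S(l, D) = -3/(-51 + 27) = -3/(-24) = -3*(-1/24) = ⅛)
-1662 - S(-8, T(-3, -2)) = -1662 - 1*⅛ = -1662 - ⅛ = -13297/8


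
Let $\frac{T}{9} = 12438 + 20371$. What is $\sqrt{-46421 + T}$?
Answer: $2 \sqrt{62215} \approx 498.86$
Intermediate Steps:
$T = 295281$ ($T = 9 \left(12438 + 20371\right) = 9 \cdot 32809 = 295281$)
$\sqrt{-46421 + T} = \sqrt{-46421 + 295281} = \sqrt{248860} = 2 \sqrt{62215}$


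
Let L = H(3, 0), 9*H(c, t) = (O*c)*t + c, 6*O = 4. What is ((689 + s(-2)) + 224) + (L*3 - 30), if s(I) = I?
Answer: 882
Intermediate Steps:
O = ⅔ (O = (⅙)*4 = ⅔ ≈ 0.66667)
H(c, t) = c/9 + 2*c*t/27 (H(c, t) = ((2*c/3)*t + c)/9 = (2*c*t/3 + c)/9 = (c + 2*c*t/3)/9 = c/9 + 2*c*t/27)
L = ⅓ (L = (1/27)*3*(3 + 2*0) = (1/27)*3*(3 + 0) = (1/27)*3*3 = ⅓ ≈ 0.33333)
((689 + s(-2)) + 224) + (L*3 - 30) = ((689 - 2) + 224) + ((⅓)*3 - 30) = (687 + 224) + (1 - 30) = 911 - 29 = 882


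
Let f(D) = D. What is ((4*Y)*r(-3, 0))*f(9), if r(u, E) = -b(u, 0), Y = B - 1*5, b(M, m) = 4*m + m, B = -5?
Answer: 0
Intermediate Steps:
b(M, m) = 5*m
Y = -10 (Y = -5 - 1*5 = -5 - 5 = -10)
r(u, E) = 0 (r(u, E) = -5*0 = -1*0 = 0)
((4*Y)*r(-3, 0))*f(9) = ((4*(-10))*0)*9 = -40*0*9 = 0*9 = 0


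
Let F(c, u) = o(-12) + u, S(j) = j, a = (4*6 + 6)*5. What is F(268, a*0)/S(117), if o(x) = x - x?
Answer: 0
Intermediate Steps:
o(x) = 0
a = 150 (a = (24 + 6)*5 = 30*5 = 150)
F(c, u) = u (F(c, u) = 0 + u = u)
F(268, a*0)/S(117) = (150*0)/117 = 0*(1/117) = 0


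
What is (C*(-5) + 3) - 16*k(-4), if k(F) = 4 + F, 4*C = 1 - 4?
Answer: 27/4 ≈ 6.7500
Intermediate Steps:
C = -3/4 (C = (1 - 4)/4 = (1/4)*(-3) = -3/4 ≈ -0.75000)
(C*(-5) + 3) - 16*k(-4) = (-3/4*(-5) + 3) - 16*(4 - 4) = (15/4 + 3) - 16*0 = 27/4 + 0 = 27/4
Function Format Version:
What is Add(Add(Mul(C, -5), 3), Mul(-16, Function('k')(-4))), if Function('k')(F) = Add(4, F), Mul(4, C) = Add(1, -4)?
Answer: Rational(27, 4) ≈ 6.7500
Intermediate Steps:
C = Rational(-3, 4) (C = Mul(Rational(1, 4), Add(1, -4)) = Mul(Rational(1, 4), -3) = Rational(-3, 4) ≈ -0.75000)
Add(Add(Mul(C, -5), 3), Mul(-16, Function('k')(-4))) = Add(Add(Mul(Rational(-3, 4), -5), 3), Mul(-16, Add(4, -4))) = Add(Add(Rational(15, 4), 3), Mul(-16, 0)) = Add(Rational(27, 4), 0) = Rational(27, 4)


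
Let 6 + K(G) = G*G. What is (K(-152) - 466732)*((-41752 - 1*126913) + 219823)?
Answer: -22695428172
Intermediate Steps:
K(G) = -6 + G**2 (K(G) = -6 + G*G = -6 + G**2)
(K(-152) - 466732)*((-41752 - 1*126913) + 219823) = ((-6 + (-152)**2) - 466732)*((-41752 - 1*126913) + 219823) = ((-6 + 23104) - 466732)*((-41752 - 126913) + 219823) = (23098 - 466732)*(-168665 + 219823) = -443634*51158 = -22695428172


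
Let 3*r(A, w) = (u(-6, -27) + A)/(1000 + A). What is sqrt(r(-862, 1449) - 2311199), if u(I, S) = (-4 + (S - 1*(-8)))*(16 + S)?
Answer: I*sqrt(44014501770)/138 ≈ 1520.3*I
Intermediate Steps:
u(I, S) = (4 + S)*(16 + S) (u(I, S) = (-4 + (S + 8))*(16 + S) = (-4 + (8 + S))*(16 + S) = (4 + S)*(16 + S))
r(A, w) = (253 + A)/(3*(1000 + A)) (r(A, w) = (((64 + (-27)**2 + 20*(-27)) + A)/(1000 + A))/3 = (((64 + 729 - 540) + A)/(1000 + A))/3 = ((253 + A)/(1000 + A))/3 = (253 + A)/(3*(1000 + A)))
sqrt(r(-862, 1449) - 2311199) = sqrt((253 - 862)/(3*(1000 - 862)) - 2311199) = sqrt((1/3)*(-609)/138 - 2311199) = sqrt((1/3)*(1/138)*(-609) - 2311199) = sqrt(-203/138 - 2311199) = sqrt(-318945665/138) = I*sqrt(44014501770)/138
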